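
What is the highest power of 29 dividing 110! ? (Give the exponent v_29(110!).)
v_29(110!) = 3

Legendre's formula: v_p(n!) = Σ_{k ≥ 1} ⌊n / p^k⌋. For p = 29, n = 110, the terms are:
  ⌊110/29^1⌋ = ⌊110/29⌋ = 3
(the next term ⌊110/29^2⌋ = 0, terminating the sum). Summing: v_29(110!) = 3 = 3.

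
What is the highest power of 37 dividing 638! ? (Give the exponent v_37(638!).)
v_37(638!) = 17

Legendre's formula: v_p(n!) = Σ_{k ≥ 1} ⌊n / p^k⌋. For p = 37, n = 638, the terms are:
  ⌊638/37^1⌋ = ⌊638/37⌋ = 17
(the next term ⌊638/37^2⌋ = 0, terminating the sum). Summing: v_37(638!) = 17 = 17.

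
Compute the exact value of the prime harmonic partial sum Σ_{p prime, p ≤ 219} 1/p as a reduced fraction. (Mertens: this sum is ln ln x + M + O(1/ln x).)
Σ 1/p = 3215488142498485484492183158345029261034221047849345857469577412562094716564064084247/1645783550795210387735581011435590727981167322669649249414629852197255934130751870910

π(219) = 47, so the primes ≤ 219 are [2, 3, 5, 7, 11, 13, 17, 19, 23, 29, 31, 37, 41, 43, 47, 53, 59, 61, 67, 71, 73, 79, 83, 89, 97, 101, 103, 107, 109, 113, 127, 131, 137, 139, 149, 151, 157, 163, 167, 173, 179, 181, 191, 193, 197, 199, 211]. Summing 1/p over these primes: 3215488142498485484492183158345029261034221047849345857469577412562094716564064084247/1645783550795210387735581011435590727981167322669649249414629852197255934130751870910 ≈ 1.9538. Mertens estimate ln ln(219) + 0.2615 ≈ 1.9459.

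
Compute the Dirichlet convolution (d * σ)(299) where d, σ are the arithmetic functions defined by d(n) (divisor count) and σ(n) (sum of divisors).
(d * σ)(299) = 416

Divisors of 299: [1, 13, 23, 299]. For each d | 299:
  d = 1: d(1) · σ(299/1) = 1 · 336 = 336
  d = 13: d(13) · σ(299/13) = 2 · 24 = 48
  d = 23: d(23) · σ(299/23) = 2 · 14 = 28
  d = 299: d(299) · σ(299/299) = 4 · 1 = 4
Summing: (d * σ)(299) = 336 + 48 + 28 + 4 = 416.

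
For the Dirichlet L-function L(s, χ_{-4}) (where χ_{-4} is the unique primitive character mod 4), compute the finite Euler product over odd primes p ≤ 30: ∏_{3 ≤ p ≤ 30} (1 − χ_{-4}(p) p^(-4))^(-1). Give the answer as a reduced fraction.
∏ = 2025743556867464796746949565/2048388086956649527369531392

The odd primes p ≤ 30 are [3, 5, 7, 11, 13, 17, 19, 23, 29]. For each, χ(p) = 1 if p ≡ 1 mod 4, χ(p) = −1 if p ≡ 3 mod 4. Taking (1 − χ(p)/p^4)^(-1) = p^4/(p^4 − χ(p)): (1 − (-1)/3^4)^(-1) · (1 − (1)/5^4)^(-1) · (1 − (-1)/7^4)^(-1) · (1 − (-1)/11^4)^(-1) · (1 − (1)/13^4)^(-1) · (1 − (1)/17^4)^(-1) · (1 − (-1)/19^4)^(-1) · (1 − (-1)/23^4)^(-1) · (1 − (1)/29^4)^(-1) = 2025743556867464796746949565/2048388086956649527369531392.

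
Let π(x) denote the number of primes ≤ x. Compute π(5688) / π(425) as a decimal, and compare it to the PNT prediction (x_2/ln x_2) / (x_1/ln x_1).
π(5688)/π(425) = 748/82 ≈ 9.1220;  PNT prediction ≈ 9.3682.

π(425) = 82 and π(5688) = 748, so π(5688)/π(425) ≈ 9.1220. The PNT-predicted ratio is (5688/ln(5688)) / (425/ln(425)) ≈ 9.3682. The two agree to within a few percent, as expected.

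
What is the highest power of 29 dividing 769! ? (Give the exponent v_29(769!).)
v_29(769!) = 26

Legendre's formula: v_p(n!) = Σ_{k ≥ 1} ⌊n / p^k⌋. For p = 29, n = 769, the terms are:
  ⌊769/29^1⌋ = ⌊769/29⌋ = 26
(the next term ⌊769/29^2⌋ = 0, terminating the sum). Summing: v_29(769!) = 26 = 26.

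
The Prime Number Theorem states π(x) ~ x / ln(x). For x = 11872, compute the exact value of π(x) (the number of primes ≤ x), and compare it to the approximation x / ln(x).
π(11872) = 1423;  x/ln(x) ≈ 1265.41;  relative error ≈ 11.07%.

Directly count primes up to 11872: π(11872) = 1423. The PNT approximation gives 11872/ln(11872) ≈ 11872/9.38194 ≈ 1265.41. Relative error (π(x) − x/ln(x)) / π(x) ≈ 11.07%; the approximation is known to undercount slightly (Li(x) is a better estimate).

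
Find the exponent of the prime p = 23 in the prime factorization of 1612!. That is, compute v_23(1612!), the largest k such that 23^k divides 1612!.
v_23(1612!) = 73

Legendre's formula: v_p(n!) = Σ_{k ≥ 1} ⌊n / p^k⌋. For p = 23, n = 1612, the terms are:
  ⌊1612/23^1⌋ = ⌊1612/23⌋ = 70
  ⌊1612/23^2⌋ = ⌊1612/529⌋ = 3
(the next term ⌊1612/23^3⌋ = 0, terminating the sum). Summing: v_23(1612!) = 70 + 3 = 73.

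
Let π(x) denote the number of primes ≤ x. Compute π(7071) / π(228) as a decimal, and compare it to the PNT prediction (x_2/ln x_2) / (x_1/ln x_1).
π(7071)/π(228) = 908/49 ≈ 18.5306;  PNT prediction ≈ 18.9966.

π(228) = 49 and π(7071) = 908, so π(7071)/π(228) ≈ 18.5306. The PNT-predicted ratio is (7071/ln(7071)) / (228/ln(228)) ≈ 18.9966. The two agree to within a few percent, as expected.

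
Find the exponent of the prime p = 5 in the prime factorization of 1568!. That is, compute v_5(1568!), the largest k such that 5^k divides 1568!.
v_5(1568!) = 389

Legendre's formula: v_p(n!) = Σ_{k ≥ 1} ⌊n / p^k⌋. For p = 5, n = 1568, the terms are:
  ⌊1568/5^1⌋ = ⌊1568/5⌋ = 313
  ⌊1568/5^2⌋ = ⌊1568/25⌋ = 62
  ⌊1568/5^3⌋ = ⌊1568/125⌋ = 12
  ⌊1568/5^4⌋ = ⌊1568/625⌋ = 2
(the next term ⌊1568/5^5⌋ = 0, terminating the sum). Summing: v_5(1568!) = 313 + 62 + 12 + 2 = 389.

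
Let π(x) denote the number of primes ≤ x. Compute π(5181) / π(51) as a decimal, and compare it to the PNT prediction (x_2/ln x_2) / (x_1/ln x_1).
π(5181)/π(51) = 690/15 ≈ 46.0000;  PNT prediction ≈ 46.7016.

π(51) = 15 and π(5181) = 690, so π(5181)/π(51) ≈ 46.0000. The PNT-predicted ratio is (5181/ln(5181)) / (51/ln(51)) ≈ 46.7016. The two agree to within a few percent, as expected.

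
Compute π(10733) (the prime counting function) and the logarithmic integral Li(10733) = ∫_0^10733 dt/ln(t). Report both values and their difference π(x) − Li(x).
π(10733) = 1309;  Li(10733) ≈ 1325.41;  π(x) − Li(x) ≈ -16.41.

Direct count of primes ≤ 10733 gives π(10733) = 1309. Numerical evaluation of the logarithmic integral gives Li(10733) ≈ 1325.41. The difference π(x) − Li(x) ≈ -16.41 is typically negative for small/moderate x (Li(x) overestimates), though Littlewood's theorem shows this sign changes infinitely often.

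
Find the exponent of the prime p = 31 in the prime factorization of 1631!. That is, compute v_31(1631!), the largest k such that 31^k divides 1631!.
v_31(1631!) = 53

Legendre's formula: v_p(n!) = Σ_{k ≥ 1} ⌊n / p^k⌋. For p = 31, n = 1631, the terms are:
  ⌊1631/31^1⌋ = ⌊1631/31⌋ = 52
  ⌊1631/31^2⌋ = ⌊1631/961⌋ = 1
(the next term ⌊1631/31^3⌋ = 0, terminating the sum). Summing: v_31(1631!) = 52 + 1 = 53.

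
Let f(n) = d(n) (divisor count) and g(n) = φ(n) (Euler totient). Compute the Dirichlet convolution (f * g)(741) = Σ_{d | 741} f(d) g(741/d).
(d * φ)(741) = 1120

Divisors of 741: [1, 3, 13, 19, 39, 57, 247, 741]. For each d | 741:
  d = 1: d(1) · φ(741/1) = 1 · 432 = 432
  d = 3: d(3) · φ(741/3) = 2 · 216 = 432
  d = 13: d(13) · φ(741/13) = 2 · 36 = 72
  d = 19: d(19) · φ(741/19) = 2 · 24 = 48
  d = 39: d(39) · φ(741/39) = 4 · 18 = 72
  d = 57: d(57) · φ(741/57) = 4 · 12 = 48
  d = 247: d(247) · φ(741/247) = 4 · 2 = 8
  d = 741: d(741) · φ(741/741) = 8 · 1 = 8
Summing: (d * φ)(741) = 432 + 432 + 72 + 48 + 72 + 48 + 8 + 8 = 1120.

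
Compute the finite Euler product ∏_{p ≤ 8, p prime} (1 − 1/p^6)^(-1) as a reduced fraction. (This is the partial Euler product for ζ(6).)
∏ = 5359375/5268016

The primes p ≤ 8 are [2, 3, 5, 7]. For each prime, (1 − 1/p^6)^(-1) = p^6 / (p^6 − 1). The product is (1 − 1/2^6)^(-1), (1 − 1/3^6)^(-1), (1 − 1/5^6)^(-1), (1 − 1/7^6)^(-1) = ∏ p^6 / (p^6 − 1) = 5359375/5268016.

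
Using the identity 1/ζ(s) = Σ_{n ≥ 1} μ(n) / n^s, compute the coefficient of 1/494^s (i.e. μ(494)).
μ(494) = -1

Factor n = 494 = 2 · 13 · 19. μ(n) = 0 if any exponent ≥ 2 (not squarefree); otherwise μ(n) = (−1)^{ω(n)} where ω(n) is the number of distinct prime factors. Applying: μ(494) = -1.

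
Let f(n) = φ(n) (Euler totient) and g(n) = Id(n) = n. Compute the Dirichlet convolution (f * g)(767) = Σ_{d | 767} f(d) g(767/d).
(φ * Id)(767) = 2925

Divisors of 767: [1, 13, 59, 767]. For each d | 767:
  d = 1: φ(1) · Id(767/1) = 1 · 767 = 767
  d = 13: φ(13) · Id(767/13) = 12 · 59 = 708
  d = 59: φ(59) · Id(767/59) = 58 · 13 = 754
  d = 767: φ(767) · Id(767/767) = 696 · 1 = 696
Summing: (φ * Id)(767) = 767 + 708 + 754 + 696 = 2925.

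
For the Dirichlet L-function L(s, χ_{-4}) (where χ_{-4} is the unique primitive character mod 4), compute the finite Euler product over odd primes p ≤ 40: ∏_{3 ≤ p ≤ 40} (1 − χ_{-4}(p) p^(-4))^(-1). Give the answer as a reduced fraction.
∏ = 36907491853859640421662745584761054387/37320078298954450639637508295357366272

The odd primes p ≤ 40 are [3, 5, 7, 11, 13, 17, 19, 23, 29, 31, 37]. For each, χ(p) = 1 if p ≡ 1 mod 4, χ(p) = −1 if p ≡ 3 mod 4. Taking (1 − χ(p)/p^4)^(-1) = p^4/(p^4 − χ(p)): (1 − (-1)/3^4)^(-1) · (1 − (1)/5^4)^(-1) · (1 − (-1)/7^4)^(-1) · (1 − (-1)/11^4)^(-1) · (1 − (1)/13^4)^(-1) · (1 − (1)/17^4)^(-1) · (1 − (-1)/19^4)^(-1) · (1 − (-1)/23^4)^(-1) · (1 − (1)/29^4)^(-1) · (1 − (-1)/31^4)^(-1) · (1 − (1)/37^4)^(-1) = 36907491853859640421662745584761054387/37320078298954450639637508295357366272.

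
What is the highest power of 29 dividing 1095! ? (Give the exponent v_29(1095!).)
v_29(1095!) = 38

Legendre's formula: v_p(n!) = Σ_{k ≥ 1} ⌊n / p^k⌋. For p = 29, n = 1095, the terms are:
  ⌊1095/29^1⌋ = ⌊1095/29⌋ = 37
  ⌊1095/29^2⌋ = ⌊1095/841⌋ = 1
(the next term ⌊1095/29^3⌋ = 0, terminating the sum). Summing: v_29(1095!) = 37 + 1 = 38.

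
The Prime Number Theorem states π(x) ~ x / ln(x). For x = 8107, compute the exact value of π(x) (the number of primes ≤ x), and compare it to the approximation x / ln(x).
π(8107) = 1019;  x/ln(x) ≈ 900.73;  relative error ≈ 11.61%.

Directly count primes up to 8107: π(8107) = 1019. The PNT approximation gives 8107/ln(8107) ≈ 8107/9.00048 ≈ 900.73. Relative error (π(x) − x/ln(x)) / π(x) ≈ 11.61%; the approximation is known to undercount slightly (Li(x) is a better estimate).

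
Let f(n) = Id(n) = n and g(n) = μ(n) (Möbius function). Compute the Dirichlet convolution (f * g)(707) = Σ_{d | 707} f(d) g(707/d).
(Id * μ)(707) = 600

Divisors of 707: [1, 7, 101, 707]. For each d | 707:
  d = 1: Id(1) · μ(707/1) = 1 · 1 = 1
  d = 7: Id(7) · μ(707/7) = 7 · -1 = -7
  d = 101: Id(101) · μ(707/101) = 101 · -1 = -101
  d = 707: Id(707) · μ(707/707) = 707 · 1 = 707
Summing: (Id * μ)(707) = 1 + -7 + -101 + 707 = 600.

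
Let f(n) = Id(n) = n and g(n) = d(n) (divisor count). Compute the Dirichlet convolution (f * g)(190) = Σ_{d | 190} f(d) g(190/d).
(Id * d)(190) = 588

Divisors of 190: [1, 2, 5, 10, 19, 38, 95, 190]. For each d | 190:
  d = 1: Id(1) · d(190/1) = 1 · 8 = 8
  d = 2: Id(2) · d(190/2) = 2 · 4 = 8
  d = 5: Id(5) · d(190/5) = 5 · 4 = 20
  d = 10: Id(10) · d(190/10) = 10 · 2 = 20
  d = 19: Id(19) · d(190/19) = 19 · 4 = 76
  d = 38: Id(38) · d(190/38) = 38 · 2 = 76
  d = 95: Id(95) · d(190/95) = 95 · 2 = 190
  d = 190: Id(190) · d(190/190) = 190 · 1 = 190
Summing: (Id * d)(190) = 8 + 8 + 20 + 20 + 76 + 76 + 190 + 190 = 588.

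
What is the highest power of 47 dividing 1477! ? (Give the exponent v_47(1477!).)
v_47(1477!) = 31

Legendre's formula: v_p(n!) = Σ_{k ≥ 1} ⌊n / p^k⌋. For p = 47, n = 1477, the terms are:
  ⌊1477/47^1⌋ = ⌊1477/47⌋ = 31
(the next term ⌊1477/47^2⌋ = 0, terminating the sum). Summing: v_47(1477!) = 31 = 31.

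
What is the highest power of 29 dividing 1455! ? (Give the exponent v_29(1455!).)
v_29(1455!) = 51

Legendre's formula: v_p(n!) = Σ_{k ≥ 1} ⌊n / p^k⌋. For p = 29, n = 1455, the terms are:
  ⌊1455/29^1⌋ = ⌊1455/29⌋ = 50
  ⌊1455/29^2⌋ = ⌊1455/841⌋ = 1
(the next term ⌊1455/29^3⌋ = 0, terminating the sum). Summing: v_29(1455!) = 50 + 1 = 51.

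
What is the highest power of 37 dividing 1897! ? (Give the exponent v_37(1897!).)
v_37(1897!) = 52

Legendre's formula: v_p(n!) = Σ_{k ≥ 1} ⌊n / p^k⌋. For p = 37, n = 1897, the terms are:
  ⌊1897/37^1⌋ = ⌊1897/37⌋ = 51
  ⌊1897/37^2⌋ = ⌊1897/1369⌋ = 1
(the next term ⌊1897/37^3⌋ = 0, terminating the sum). Summing: v_37(1897!) = 51 + 1 = 52.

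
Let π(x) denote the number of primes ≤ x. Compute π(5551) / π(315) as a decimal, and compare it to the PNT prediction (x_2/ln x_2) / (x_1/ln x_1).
π(5551)/π(315) = 732/65 ≈ 11.2615;  PNT prediction ≈ 11.7579.

π(315) = 65 and π(5551) = 732, so π(5551)/π(315) ≈ 11.2615. The PNT-predicted ratio is (5551/ln(5551)) / (315/ln(315)) ≈ 11.7579. The two agree to within a few percent, as expected.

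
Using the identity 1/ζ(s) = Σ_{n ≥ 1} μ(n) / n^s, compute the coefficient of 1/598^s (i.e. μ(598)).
μ(598) = -1

Factor n = 598 = 2 · 13 · 23. μ(n) = 0 if any exponent ≥ 2 (not squarefree); otherwise μ(n) = (−1)^{ω(n)} where ω(n) is the number of distinct prime factors. Applying: μ(598) = -1.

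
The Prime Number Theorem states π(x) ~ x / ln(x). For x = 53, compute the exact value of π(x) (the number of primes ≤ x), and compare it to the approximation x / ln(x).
π(53) = 16;  x/ln(x) ≈ 13.35;  relative error ≈ 16.57%.

Directly count primes up to 53: π(53) = 16. The PNT approximation gives 53/ln(53) ≈ 53/3.97029 ≈ 13.35. Relative error (π(x) − x/ln(x)) / π(x) ≈ 16.57%; the approximation is known to undercount slightly (Li(x) is a better estimate).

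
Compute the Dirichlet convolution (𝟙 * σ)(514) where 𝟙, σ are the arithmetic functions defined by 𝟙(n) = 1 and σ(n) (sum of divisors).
(𝟙 * σ)(514) = 1036

Divisors of 514: [1, 2, 257, 514]. For each d | 514:
  d = 1: 𝟙(1) · σ(514/1) = 1 · 774 = 774
  d = 2: 𝟙(2) · σ(514/2) = 1 · 258 = 258
  d = 257: 𝟙(257) · σ(514/257) = 1 · 3 = 3
  d = 514: 𝟙(514) · σ(514/514) = 1 · 1 = 1
Summing: (𝟙 * σ)(514) = 774 + 258 + 3 + 1 = 1036.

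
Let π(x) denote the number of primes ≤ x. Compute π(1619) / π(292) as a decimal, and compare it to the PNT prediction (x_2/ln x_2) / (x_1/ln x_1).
π(1619)/π(292) = 256/61 ≈ 4.1967;  PNT prediction ≈ 4.2594.

π(292) = 61 and π(1619) = 256, so π(1619)/π(292) ≈ 4.1967. The PNT-predicted ratio is (1619/ln(1619)) / (292/ln(292)) ≈ 4.2594. The two agree to within a few percent, as expected.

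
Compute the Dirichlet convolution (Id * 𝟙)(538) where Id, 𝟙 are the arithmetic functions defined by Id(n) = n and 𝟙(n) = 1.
(Id * 𝟙)(538) = 810

Divisors of 538: [1, 2, 269, 538]. For each d | 538:
  d = 1: Id(1) · 𝟙(538/1) = 1 · 1 = 1
  d = 2: Id(2) · 𝟙(538/2) = 2 · 1 = 2
  d = 269: Id(269) · 𝟙(538/269) = 269 · 1 = 269
  d = 538: Id(538) · 𝟙(538/538) = 538 · 1 = 538
Summing: (Id * 𝟙)(538) = 1 + 2 + 269 + 538 = 810.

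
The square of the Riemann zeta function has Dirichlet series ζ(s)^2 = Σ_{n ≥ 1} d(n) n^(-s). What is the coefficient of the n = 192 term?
d(192) = 14

ζ(s)^2 = (Σ 1/m^s)(Σ 1/k^s). The coefficient of 1/n^s in the product is the number of ordered pairs (m, k) with mk = n, which equals d(n). For n = 192, divisors are [1, 2, 3, 4, 6, 8, 12, 16, 24, 32, 48, 64, 96, 192], so d(192) = 14.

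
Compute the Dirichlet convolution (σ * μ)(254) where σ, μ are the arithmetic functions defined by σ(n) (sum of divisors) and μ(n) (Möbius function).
(σ * μ)(254) = 254

Divisors of 254: [1, 2, 127, 254]. For each d | 254:
  d = 1: σ(1) · μ(254/1) = 1 · 1 = 1
  d = 2: σ(2) · μ(254/2) = 3 · -1 = -3
  d = 127: σ(127) · μ(254/127) = 128 · -1 = -128
  d = 254: σ(254) · μ(254/254) = 384 · 1 = 384
Summing: (σ * μ)(254) = 1 + -3 + -128 + 384 = 254.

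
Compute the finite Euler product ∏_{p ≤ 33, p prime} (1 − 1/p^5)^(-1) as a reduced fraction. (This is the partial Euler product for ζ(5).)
∏ = 1910589921595024369341325427716514697147265/1842548811291065574051999987500114856101888

The primes p ≤ 33 are [2, 3, 5, 7, 11, 13, 17, 19, 23, 29, 31]. For each prime, (1 − 1/p^5)^(-1) = p^5 / (p^5 − 1). The product is (1 − 1/2^5)^(-1), (1 − 1/3^5)^(-1), (1 − 1/5^5)^(-1), (1 − 1/7^5)^(-1), (1 − 1/11^5)^(-1), (1 − 1/13^5)^(-1), (1 − 1/17^5)^(-1), (1 − 1/19^5)^(-1), (1 − 1/23^5)^(-1), (1 − 1/29^5)^(-1), (1 − 1/31^5)^(-1) = ∏ p^5 / (p^5 − 1) = 1910589921595024369341325427716514697147265/1842548811291065574051999987500114856101888.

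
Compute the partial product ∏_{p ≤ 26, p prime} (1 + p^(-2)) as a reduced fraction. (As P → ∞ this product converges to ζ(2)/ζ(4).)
∏ = 3394003400000/2252055594789

The primes p ≤ 26 are [2, 3, 5, 7, 11, 13, 17, 19, 23]. For each, (1 + 1/p^2) = (p^2 + 1)/p^2. Multiplying these fractions over p ∈ [2, 3, 5, 7, 11, 13, 17, 19, 23] gives 3394003400000/2252055594789. (In the limit P → ∞ this tends to ζ(2)/ζ(4).)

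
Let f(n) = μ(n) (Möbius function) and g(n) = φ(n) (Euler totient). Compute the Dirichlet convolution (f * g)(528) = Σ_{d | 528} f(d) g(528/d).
(μ * φ)(528) = 36

Divisors of 528: [1, 2, 3, 4, 6, 8, 11, 12, 16, 22, 24, 33, 44, 48, 66, 88, 132, 176, 264, 528]. For each d | 528:
  d = 1: μ(1) · φ(528/1) = 1 · 160 = 160
  d = 2: μ(2) · φ(528/2) = -1 · 80 = -80
  d = 3: μ(3) · φ(528/3) = -1 · 80 = -80
  d = 4: μ(4) · φ(528/4) = 0 · 40 = 0
  d = 6: μ(6) · φ(528/6) = 1 · 40 = 40
  d = 8: μ(8) · φ(528/8) = 0 · 20 = 0
  d = 11: μ(11) · φ(528/11) = -1 · 16 = -16
  d = 12: μ(12) · φ(528/12) = 0 · 20 = 0
  d = 16: μ(16) · φ(528/16) = 0 · 20 = 0
  d = 22: μ(22) · φ(528/22) = 1 · 8 = 8
  d = 24: μ(24) · φ(528/24) = 0 · 10 = 0
  d = 33: μ(33) · φ(528/33) = 1 · 8 = 8
  d = 44: μ(44) · φ(528/44) = 0 · 4 = 0
  d = 48: μ(48) · φ(528/48) = 0 · 10 = 0
  d = 66: μ(66) · φ(528/66) = -1 · 4 = -4
  d = 88: μ(88) · φ(528/88) = 0 · 2 = 0
  d = 132: μ(132) · φ(528/132) = 0 · 2 = 0
  d = 176: μ(176) · φ(528/176) = 0 · 2 = 0
  d = 264: μ(264) · φ(528/264) = 0 · 1 = 0
  d = 528: μ(528) · φ(528/528) = 0 · 1 = 0
Summing: (μ * φ)(528) = 160 + -80 + -80 + 0 + 40 + 0 + -16 + 0 + 0 + 8 + 0 + 8 + 0 + 0 + -4 + 0 + 0 + 0 + 0 + 0 = 36.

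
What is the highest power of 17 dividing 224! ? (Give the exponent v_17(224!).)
v_17(224!) = 13

Legendre's formula: v_p(n!) = Σ_{k ≥ 1} ⌊n / p^k⌋. For p = 17, n = 224, the terms are:
  ⌊224/17^1⌋ = ⌊224/17⌋ = 13
(the next term ⌊224/17^2⌋ = 0, terminating the sum). Summing: v_17(224!) = 13 = 13.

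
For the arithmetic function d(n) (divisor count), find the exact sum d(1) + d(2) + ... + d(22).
Σ_{n ≤ 22} d(n) = 74

Compute d(n) for each 1 ≤ n ≤ 22: d(1) = 1, d(2) = 2, d(3) = 2, d(4) = 3, d(5) = 2, d(6) = 4, d(7) = 2, d(8) = 4, d(9) = 3, d(10) = 4, d(11) = 2, d(12) = 6, d(13) = 2, d(14) = 4, d(15) = 4, d(16) = 5, d(17) = 2, d(18) = 6, d(19) = 2, d(20) = 6, d(21) = 4, d(22) = 4. Summing all 22 values: 74. (Dirichlet's divisor formula: Σ_{n ≤ x} d(n) = x ln(x) + (2γ − 1) x + O(√x). For x = 22, the asymptotic estimate is ≈ 71.40.)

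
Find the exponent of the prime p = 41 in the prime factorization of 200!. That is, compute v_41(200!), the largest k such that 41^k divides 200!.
v_41(200!) = 4

Legendre's formula: v_p(n!) = Σ_{k ≥ 1} ⌊n / p^k⌋. For p = 41, n = 200, the terms are:
  ⌊200/41^1⌋ = ⌊200/41⌋ = 4
(the next term ⌊200/41^2⌋ = 0, terminating the sum). Summing: v_41(200!) = 4 = 4.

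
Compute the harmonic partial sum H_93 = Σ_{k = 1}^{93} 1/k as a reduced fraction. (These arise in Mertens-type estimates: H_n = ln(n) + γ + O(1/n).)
H_93 = 3676622671662732154792749821908124918261/718766754945489455304472257065075294400

Direct summation: H_93 = 1 + 1/2 + ... + 1/93. The least common denominator is lcm(1, ..., 93) = 718766754945489455304472257065075294400; over this denominator the numerator is 718766754945489455304472257065075294400 + 359383377472744727652236128532537647200 + 239588918315163151768157419021691764800 + 179691688736372363826118064266268823600 + 143753350989097891060894451413015058880 + 119794459157581575884078709510845882400 + 102680964992212779329210322437867899200 + 89845844368186181913059032133134411800 + 79862972771721050589385806340563921600 + 71876675494548945530447225706507529440 + 65342432267771768664042932460461390400 + 59897229578790787942039354755422941200 + 55289750380422265792651712081928868800 + 51340482496106389664605161218933949600 + 47917783663032630353631483804338352960 + 44922922184093090956529516066567205900 + 42280397349734673841439544533239723200 + 39931486385860525294692903170281960800 + 37829829207657339752866960898161857600 + 35938337747274472765223612853253764720 + 34226988330737593109736774145955966400 + 32671216133885884332021466230230695200 + 31250728475890845882803141611525012800 + 29948614789395393971019677377711470600 + 28750670197819578212178890282603011776 + 27644875190211132896325856040964434400 + 26620990923907016863128602113521307200 + 25670241248053194832302580609466974800 + 24785060515361705355326629553968113600 + 23958891831516315176815741902169176480 + 23186024353080305009821685711776622400 + 22461461092046545478264758033283602950 + 21780810755923922888014310820153796800 + 21140198674867336920719772266619861600 + 20536192998442555865842064487573579840 + 19965743192930262647346451585140980400 + 19426128512040255548769520461218251200 + 18914914603828669876433480449080928800 + 18429916793474088597550570693976289600 + 17969168873637236382611806426626882360 + 17530896462085108665962737977196958400 + 17113494165368796554868387072977983200 + 16715505928964871053592378071280820800 + 16335608066942942166010733115115347600 + 15972594554344210117877161268112784320 + 15625364237945422941401570805762506400 + 15292909679691265006478133129044155200 + 14974307394697696985509838688855735300 + 14668709284601825618458617491123985600 + 14375335098909789106089445141301505888 + 14093465783244891280479848177746574400 + 13822437595105566448162928020482217200 + 13561636885763951986876835038963684800 + 13310495461953508431564301056760653600 + 13068486453554353732808586492092278080 + 12835120624026597416151290304733487400 + 12609943069219113250955653632720619200 + 12392530257680852677663314776984056800 + 12182487371957448394991055204492801600 + 11979445915758157588407870951084588240 + 11783061556483433693515938640411070400 + 11593012176540152504910842855888311200 + 11408996110245864369912258048651988800 + 11230730546023272739132379016641801475 + 11057950076084453158530342416385773760 + 10890405377961961444007155410076898400 + 10727862014111782914992123239777243200 + 10570099337433668460359886133309930800 + 10416909491963615294267713870508337600 + 10268096499221277932921032243786789920 + 10123475421767457116964397986832046400 + 9982871596465131323673225792570490200 + 9846119930760129524718798041987332800 + 9713064256020127774384760230609125600 + 9583556732606526070726296760867670592 + 9457457301914334938216740224540464400 + 9334633181110252666291847494351627200 + 9214958396737044298775285346988144800 + 9098313353740372851955345026140193600 + 8984584436818618191305903213313441180 + 8873663641302338954376200704507102400 + 8765448231042554332981368988598479200 + 8659840421029993437403280205603316800 + 8556747082684398277434193536488991600 + 8456079469946934768287908906647944640 + 8357752964482435526796189035640410400 + 8261686838453901785108876517989371200 + 8167804033471471083005366557557673800 + 8076030954443701744994070304101969600 + 7986297277172105058938580634056392160 + 7898535768631752256093101725989838400 + 7812682118972711470700785402881253200 + 7728674784360101669940561903925540800 = 3676622671662732154792749821908124918261, so H_93 = 3676622671662732154792749821908124918261/718766754945489455304472257065075294400 (already in lowest terms) ≈ 5.11518. (The PNT-adjacent estimate ln(93) + γ ≈ 5.10982 matches within O(1/n).)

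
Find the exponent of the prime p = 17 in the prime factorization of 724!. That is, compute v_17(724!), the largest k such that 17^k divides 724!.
v_17(724!) = 44

Legendre's formula: v_p(n!) = Σ_{k ≥ 1} ⌊n / p^k⌋. For p = 17, n = 724, the terms are:
  ⌊724/17^1⌋ = ⌊724/17⌋ = 42
  ⌊724/17^2⌋ = ⌊724/289⌋ = 2
(the next term ⌊724/17^3⌋ = 0, terminating the sum). Summing: v_17(724!) = 42 + 2 = 44.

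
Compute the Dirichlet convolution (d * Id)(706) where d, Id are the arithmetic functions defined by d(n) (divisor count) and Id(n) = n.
(d * Id)(706) = 1420

Divisors of 706: [1, 2, 353, 706]. For each d | 706:
  d = 1: d(1) · Id(706/1) = 1 · 706 = 706
  d = 2: d(2) · Id(706/2) = 2 · 353 = 706
  d = 353: d(353) · Id(706/353) = 2 · 2 = 4
  d = 706: d(706) · Id(706/706) = 4 · 1 = 4
Summing: (d * Id)(706) = 706 + 706 + 4 + 4 = 1420.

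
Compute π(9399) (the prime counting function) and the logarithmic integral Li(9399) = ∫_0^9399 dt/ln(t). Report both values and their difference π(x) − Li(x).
π(9399) = 1162;  Li(9399) ≈ 1180.67;  π(x) − Li(x) ≈ -18.67.

Direct count of primes ≤ 9399 gives π(9399) = 1162. Numerical evaluation of the logarithmic integral gives Li(9399) ≈ 1180.67. The difference π(x) − Li(x) ≈ -18.67 is typically negative for small/moderate x (Li(x) overestimates), though Littlewood's theorem shows this sign changes infinitely often.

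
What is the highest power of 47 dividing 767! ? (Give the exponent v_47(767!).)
v_47(767!) = 16

Legendre's formula: v_p(n!) = Σ_{k ≥ 1} ⌊n / p^k⌋. For p = 47, n = 767, the terms are:
  ⌊767/47^1⌋ = ⌊767/47⌋ = 16
(the next term ⌊767/47^2⌋ = 0, terminating the sum). Summing: v_47(767!) = 16 = 16.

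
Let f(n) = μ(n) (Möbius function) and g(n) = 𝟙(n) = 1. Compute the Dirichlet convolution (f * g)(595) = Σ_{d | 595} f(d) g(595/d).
(μ * 𝟙)(595) = 0

Divisors of 595: [1, 5, 7, 17, 35, 85, 119, 595]. For each d | 595:
  d = 1: μ(1) · 𝟙(595/1) = 1 · 1 = 1
  d = 5: μ(5) · 𝟙(595/5) = -1 · 1 = -1
  d = 7: μ(7) · 𝟙(595/7) = -1 · 1 = -1
  d = 17: μ(17) · 𝟙(595/17) = -1 · 1 = -1
  d = 35: μ(35) · 𝟙(595/35) = 1 · 1 = 1
  d = 85: μ(85) · 𝟙(595/85) = 1 · 1 = 1
  d = 119: μ(119) · 𝟙(595/119) = 1 · 1 = 1
  d = 595: μ(595) · 𝟙(595/595) = -1 · 1 = -1
Summing: (μ * 𝟙)(595) = 1 + -1 + -1 + -1 + 1 + 1 + 1 + -1 = 0.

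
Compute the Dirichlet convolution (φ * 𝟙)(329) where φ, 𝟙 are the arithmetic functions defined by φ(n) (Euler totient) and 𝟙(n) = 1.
(φ * 𝟙)(329) = 329

Divisors of 329: [1, 7, 47, 329]. For each d | 329:
  d = 1: φ(1) · 𝟙(329/1) = 1 · 1 = 1
  d = 7: φ(7) · 𝟙(329/7) = 6 · 1 = 6
  d = 47: φ(47) · 𝟙(329/47) = 46 · 1 = 46
  d = 329: φ(329) · 𝟙(329/329) = 276 · 1 = 276
Summing: (φ * 𝟙)(329) = 1 + 6 + 46 + 276 = 329.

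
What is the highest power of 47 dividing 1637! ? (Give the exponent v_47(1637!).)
v_47(1637!) = 34

Legendre's formula: v_p(n!) = Σ_{k ≥ 1} ⌊n / p^k⌋. For p = 47, n = 1637, the terms are:
  ⌊1637/47^1⌋ = ⌊1637/47⌋ = 34
(the next term ⌊1637/47^2⌋ = 0, terminating the sum). Summing: v_47(1637!) = 34 = 34.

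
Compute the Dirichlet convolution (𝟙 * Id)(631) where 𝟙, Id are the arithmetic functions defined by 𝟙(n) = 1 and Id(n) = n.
(𝟙 * Id)(631) = 632

Divisors of 631: [1, 631]. For each d | 631:
  d = 1: 𝟙(1) · Id(631/1) = 1 · 631 = 631
  d = 631: 𝟙(631) · Id(631/631) = 1 · 1 = 1
Summing: (𝟙 * Id)(631) = 631 + 1 = 632.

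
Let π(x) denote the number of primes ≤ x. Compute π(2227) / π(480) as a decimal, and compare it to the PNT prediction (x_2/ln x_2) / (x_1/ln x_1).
π(2227)/π(480) = 331/92 ≈ 3.5978;  PNT prediction ≈ 3.7159.

π(480) = 92 and π(2227) = 331, so π(2227)/π(480) ≈ 3.5978. The PNT-predicted ratio is (2227/ln(2227)) / (480/ln(480)) ≈ 3.7159. The two agree to within a few percent, as expected.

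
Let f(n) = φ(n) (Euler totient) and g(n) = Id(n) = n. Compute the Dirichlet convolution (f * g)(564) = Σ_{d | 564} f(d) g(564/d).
(φ * Id)(564) = 3720

Divisors of 564: [1, 2, 3, 4, 6, 12, 47, 94, 141, 188, 282, 564]. For each d | 564:
  d = 1: φ(1) · Id(564/1) = 1 · 564 = 564
  d = 2: φ(2) · Id(564/2) = 1 · 282 = 282
  d = 3: φ(3) · Id(564/3) = 2 · 188 = 376
  d = 4: φ(4) · Id(564/4) = 2 · 141 = 282
  d = 6: φ(6) · Id(564/6) = 2 · 94 = 188
  d = 12: φ(12) · Id(564/12) = 4 · 47 = 188
  d = 47: φ(47) · Id(564/47) = 46 · 12 = 552
  d = 94: φ(94) · Id(564/94) = 46 · 6 = 276
  d = 141: φ(141) · Id(564/141) = 92 · 4 = 368
  d = 188: φ(188) · Id(564/188) = 92 · 3 = 276
  d = 282: φ(282) · Id(564/282) = 92 · 2 = 184
  d = 564: φ(564) · Id(564/564) = 184 · 1 = 184
Summing: (φ * Id)(564) = 564 + 282 + 376 + 282 + 188 + 188 + 552 + 276 + 368 + 276 + 184 + 184 = 3720.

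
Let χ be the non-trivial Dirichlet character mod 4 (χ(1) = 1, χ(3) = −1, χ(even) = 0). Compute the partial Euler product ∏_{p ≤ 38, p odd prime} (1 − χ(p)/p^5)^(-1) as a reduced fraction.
∏ = 36434162976122653852428171915209665920933190877591375/36574689167094305070442169349729960875390257302863872

The odd primes p ≤ 38 are [3, 5, 7, 11, 13, 17, 19, 23, 29, 31, 37]. For each, χ(p) = 1 if p ≡ 1 mod 4, χ(p) = −1 if p ≡ 3 mod 4. Taking (1 − χ(p)/p^5)^(-1) = p^5/(p^5 − χ(p)): (1 − (-1)/3^5)^(-1) · (1 − (1)/5^5)^(-1) · (1 − (-1)/7^5)^(-1) · (1 − (-1)/11^5)^(-1) · (1 − (1)/13^5)^(-1) · (1 − (1)/17^5)^(-1) · (1 − (-1)/19^5)^(-1) · (1 − (-1)/23^5)^(-1) · (1 − (1)/29^5)^(-1) · (1 − (-1)/31^5)^(-1) · (1 − (1)/37^5)^(-1) = 36434162976122653852428171915209665920933190877591375/36574689167094305070442169349729960875390257302863872.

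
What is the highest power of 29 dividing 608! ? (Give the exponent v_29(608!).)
v_29(608!) = 20

Legendre's formula: v_p(n!) = Σ_{k ≥ 1} ⌊n / p^k⌋. For p = 29, n = 608, the terms are:
  ⌊608/29^1⌋ = ⌊608/29⌋ = 20
(the next term ⌊608/29^2⌋ = 0, terminating the sum). Summing: v_29(608!) = 20 = 20.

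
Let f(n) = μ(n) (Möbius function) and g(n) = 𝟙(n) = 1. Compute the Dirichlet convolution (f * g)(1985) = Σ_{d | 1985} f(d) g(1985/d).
(μ * 𝟙)(1985) = 0

Divisors of 1985: [1, 5, 397, 1985]. For each d | 1985:
  d = 1: μ(1) · 𝟙(1985/1) = 1 · 1 = 1
  d = 5: μ(5) · 𝟙(1985/5) = -1 · 1 = -1
  d = 397: μ(397) · 𝟙(1985/397) = -1 · 1 = -1
  d = 1985: μ(1985) · 𝟙(1985/1985) = 1 · 1 = 1
Summing: (μ * 𝟙)(1985) = 1 + -1 + -1 + 1 = 0.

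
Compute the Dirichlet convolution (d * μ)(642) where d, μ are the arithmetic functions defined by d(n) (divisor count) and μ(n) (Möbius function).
(d * μ)(642) = 1

Divisors of 642: [1, 2, 3, 6, 107, 214, 321, 642]. For each d | 642:
  d = 1: d(1) · μ(642/1) = 1 · -1 = -1
  d = 2: d(2) · μ(642/2) = 2 · 1 = 2
  d = 3: d(3) · μ(642/3) = 2 · 1 = 2
  d = 6: d(6) · μ(642/6) = 4 · -1 = -4
  d = 107: d(107) · μ(642/107) = 2 · 1 = 2
  d = 214: d(214) · μ(642/214) = 4 · -1 = -4
  d = 321: d(321) · μ(642/321) = 4 · -1 = -4
  d = 642: d(642) · μ(642/642) = 8 · 1 = 8
Summing: (d * μ)(642) = -1 + 2 + 2 + -4 + 2 + -4 + -4 + 8 = 1.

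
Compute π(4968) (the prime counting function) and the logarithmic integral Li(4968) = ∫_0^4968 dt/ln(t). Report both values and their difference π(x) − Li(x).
π(4968) = 664;  Li(4968) ≈ 680.52;  π(x) − Li(x) ≈ -16.52.

Direct count of primes ≤ 4968 gives π(4968) = 664. Numerical evaluation of the logarithmic integral gives Li(4968) ≈ 680.52. The difference π(x) − Li(x) ≈ -16.52 is typically negative for small/moderate x (Li(x) overestimates), though Littlewood's theorem shows this sign changes infinitely often.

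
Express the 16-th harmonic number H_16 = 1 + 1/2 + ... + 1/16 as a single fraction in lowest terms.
H_16 = 2436559/720720

Direct summation: H_16 = 1 + 1/2 + ... + 1/16. The least common denominator is lcm(1, ..., 16) = 720720; over this denominator the numerator is 720720 + 360360 + 240240 + 180180 + 144144 + 120120 + 102960 + 90090 + 80080 + 72072 + 65520 + 60060 + 55440 + 51480 + 48048 + 45045 = 2436559, so H_16 = 2436559/720720 (already in lowest terms) ≈ 3.38073. (The PNT-adjacent estimate ln(16) + γ ≈ 3.34980 matches within O(1/n).)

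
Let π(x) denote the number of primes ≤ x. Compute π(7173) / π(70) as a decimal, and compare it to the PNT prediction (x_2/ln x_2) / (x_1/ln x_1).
π(7173)/π(70) = 916/19 ≈ 48.2105;  PNT prediction ≈ 49.0364.

π(70) = 19 and π(7173) = 916, so π(7173)/π(70) ≈ 48.2105. The PNT-predicted ratio is (7173/ln(7173)) / (70/ln(70)) ≈ 49.0364. The two agree to within a few percent, as expected.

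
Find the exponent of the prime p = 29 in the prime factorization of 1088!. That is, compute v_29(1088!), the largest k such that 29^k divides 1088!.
v_29(1088!) = 38

Legendre's formula: v_p(n!) = Σ_{k ≥ 1} ⌊n / p^k⌋. For p = 29, n = 1088, the terms are:
  ⌊1088/29^1⌋ = ⌊1088/29⌋ = 37
  ⌊1088/29^2⌋ = ⌊1088/841⌋ = 1
(the next term ⌊1088/29^3⌋ = 0, terminating the sum). Summing: v_29(1088!) = 37 + 1 = 38.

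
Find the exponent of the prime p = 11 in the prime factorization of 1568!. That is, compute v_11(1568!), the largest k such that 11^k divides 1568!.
v_11(1568!) = 155

Legendre's formula: v_p(n!) = Σ_{k ≥ 1} ⌊n / p^k⌋. For p = 11, n = 1568, the terms are:
  ⌊1568/11^1⌋ = ⌊1568/11⌋ = 142
  ⌊1568/11^2⌋ = ⌊1568/121⌋ = 12
  ⌊1568/11^3⌋ = ⌊1568/1331⌋ = 1
(the next term ⌊1568/11^4⌋ = 0, terminating the sum). Summing: v_11(1568!) = 142 + 12 + 1 = 155.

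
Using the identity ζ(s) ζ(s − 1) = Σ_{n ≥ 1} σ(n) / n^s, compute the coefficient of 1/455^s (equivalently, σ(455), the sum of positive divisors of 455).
σ(455) = 672

In the product (Σ m^0/m^s)(Σ k / k^s) = Σ (Σ_{d | n} d) / n^s, the coefficient of 1/n^s is σ(n) = Σ_{d | n} d. For n = 455, divisors are [1, 5, 7, 13, 35, 65, 91, 455]; summing: σ(455) = 672.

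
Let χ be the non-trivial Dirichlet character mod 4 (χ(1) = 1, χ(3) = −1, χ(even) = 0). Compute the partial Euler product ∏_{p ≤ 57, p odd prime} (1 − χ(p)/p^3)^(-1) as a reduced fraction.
∏ = 825131832927904152751703886265311831503045/851571808026684219819301170519057245405184

The odd primes p ≤ 57 are [3, 5, 7, 11, 13, 17, 19, 23, 29, 31, 37, 41, 43, 47, 53]. For each, χ(p) = 1 if p ≡ 1 mod 4, χ(p) = −1 if p ≡ 3 mod 4. Taking (1 − χ(p)/p^3)^(-1) = p^3/(p^3 − χ(p)): (1 − (-1)/3^3)^(-1) · (1 − (1)/5^3)^(-1) · (1 − (-1)/7^3)^(-1) · (1 − (-1)/11^3)^(-1) · (1 − (1)/13^3)^(-1) · (1 − (1)/17^3)^(-1) · (1 − (-1)/19^3)^(-1) · (1 − (-1)/23^3)^(-1) · (1 − (1)/29^3)^(-1) · (1 − (-1)/31^3)^(-1) · (1 − (1)/37^3)^(-1) · (1 − (1)/41^3)^(-1) · (1 − (-1)/43^3)^(-1) · (1 − (-1)/47^3)^(-1) · (1 − (1)/53^3)^(-1) = 825131832927904152751703886265311831503045/851571808026684219819301170519057245405184.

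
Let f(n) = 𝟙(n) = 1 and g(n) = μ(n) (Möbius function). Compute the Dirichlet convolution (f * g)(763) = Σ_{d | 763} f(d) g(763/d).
(𝟙 * μ)(763) = 0

Divisors of 763: [1, 7, 109, 763]. For each d | 763:
  d = 1: 𝟙(1) · μ(763/1) = 1 · 1 = 1
  d = 7: 𝟙(7) · μ(763/7) = 1 · -1 = -1
  d = 109: 𝟙(109) · μ(763/109) = 1 · -1 = -1
  d = 763: 𝟙(763) · μ(763/763) = 1 · 1 = 1
Summing: (𝟙 * μ)(763) = 1 + -1 + -1 + 1 = 0.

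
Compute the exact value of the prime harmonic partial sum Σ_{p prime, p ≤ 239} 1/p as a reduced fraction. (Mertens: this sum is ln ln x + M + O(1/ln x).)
Σ 1/p = 2098799936456271323771652759516428422371386490386771476792994918184499649543226735989117756998751/1062411448280052319722448549835623701226301211611796930357321893850294264731624591303255041960530

π(239) = 52, so the primes ≤ 239 are [2, 3, 5, 7, 11, 13, 17, 19, 23, 29, 31, 37, 41, 43, 47, 53, 59, 61, 67, 71, 73, 79, 83, 89, 97, 101, 103, 107, 109, 113, 127, 131, 137, 139, 149, 151, 157, 163, 167, 173, 179, 181, 191, 193, 197, 199, 211, 223, 227, 229, 233, 239]. Summing 1/p over these primes: 2098799936456271323771652759516428422371386490386771476792994918184499649543226735989117756998751/1062411448280052319722448549835623701226301211611796930357321893850294264731624591303255041960530 ≈ 1.9755. Mertens estimate ln ln(239) + 0.2615 ≈ 1.9620.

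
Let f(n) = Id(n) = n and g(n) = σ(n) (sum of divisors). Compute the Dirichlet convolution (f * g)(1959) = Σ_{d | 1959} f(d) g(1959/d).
(Id * σ)(1959) = 9149

Divisors of 1959: [1, 3, 653, 1959]. For each d | 1959:
  d = 1: Id(1) · σ(1959/1) = 1 · 2616 = 2616
  d = 3: Id(3) · σ(1959/3) = 3 · 654 = 1962
  d = 653: Id(653) · σ(1959/653) = 653 · 4 = 2612
  d = 1959: Id(1959) · σ(1959/1959) = 1959 · 1 = 1959
Summing: (Id * σ)(1959) = 2616 + 1962 + 2612 + 1959 = 9149.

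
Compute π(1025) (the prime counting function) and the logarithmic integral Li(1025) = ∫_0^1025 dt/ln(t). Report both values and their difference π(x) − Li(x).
π(1025) = 172;  Li(1025) ≈ 181.22;  π(x) − Li(x) ≈ -9.22.

Direct count of primes ≤ 1025 gives π(1025) = 172. Numerical evaluation of the logarithmic integral gives Li(1025) ≈ 181.22. The difference π(x) − Li(x) ≈ -9.22 is typically negative for small/moderate x (Li(x) overestimates), though Littlewood's theorem shows this sign changes infinitely often.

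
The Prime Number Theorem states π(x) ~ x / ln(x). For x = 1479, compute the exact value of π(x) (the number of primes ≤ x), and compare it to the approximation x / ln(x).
π(1479) = 233;  x/ln(x) ≈ 202.63;  relative error ≈ 13.04%.

Directly count primes up to 1479: π(1479) = 233. The PNT approximation gives 1479/ln(1479) ≈ 1479/7.29912 ≈ 202.63. Relative error (π(x) − x/ln(x)) / π(x) ≈ 13.04%; the approximation is known to undercount slightly (Li(x) is a better estimate).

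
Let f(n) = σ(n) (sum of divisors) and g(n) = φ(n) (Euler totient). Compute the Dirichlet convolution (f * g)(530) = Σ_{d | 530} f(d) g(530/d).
(σ * φ)(530) = 4240

Divisors of 530: [1, 2, 5, 10, 53, 106, 265, 530]. For each d | 530:
  d = 1: σ(1) · φ(530/1) = 1 · 208 = 208
  d = 2: σ(2) · φ(530/2) = 3 · 208 = 624
  d = 5: σ(5) · φ(530/5) = 6 · 52 = 312
  d = 10: σ(10) · φ(530/10) = 18 · 52 = 936
  d = 53: σ(53) · φ(530/53) = 54 · 4 = 216
  d = 106: σ(106) · φ(530/106) = 162 · 4 = 648
  d = 265: σ(265) · φ(530/265) = 324 · 1 = 324
  d = 530: σ(530) · φ(530/530) = 972 · 1 = 972
Summing: (σ * φ)(530) = 208 + 624 + 312 + 936 + 216 + 648 + 324 + 972 = 4240.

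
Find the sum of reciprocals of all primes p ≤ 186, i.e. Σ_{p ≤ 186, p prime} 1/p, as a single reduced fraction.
Σ 1/p = 10408867916382550633331528920459565913027063402071390584941986323453055203/5397346292805549782720214077673687806275517530364350655459511599582614290

π(186) = 42, so the primes ≤ 186 are [2, 3, 5, 7, 11, 13, 17, 19, 23, 29, 31, 37, 41, 43, 47, 53, 59, 61, 67, 71, 73, 79, 83, 89, 97, 101, 103, 107, 109, 113, 127, 131, 137, 139, 149, 151, 157, 163, 167, 173, 179, 181]. Summing 1/p over these primes: 10408867916382550633331528920459565913027063402071390584941986323453055203/5397346292805549782720214077673687806275517530364350655459511599582614290 ≈ 1.9285. Mertens estimate ln ln(186) + 0.2615 ≈ 1.9151.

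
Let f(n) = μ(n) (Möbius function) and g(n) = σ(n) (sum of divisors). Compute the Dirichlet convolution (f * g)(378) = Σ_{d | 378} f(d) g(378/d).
(μ * σ)(378) = 378

Divisors of 378: [1, 2, 3, 6, 7, 9, 14, 18, 21, 27, 42, 54, 63, 126, 189, 378]. For each d | 378:
  d = 1: μ(1) · σ(378/1) = 1 · 960 = 960
  d = 2: μ(2) · σ(378/2) = -1 · 320 = -320
  d = 3: μ(3) · σ(378/3) = -1 · 312 = -312
  d = 6: μ(6) · σ(378/6) = 1 · 104 = 104
  d = 7: μ(7) · σ(378/7) = -1 · 120 = -120
  d = 9: μ(9) · σ(378/9) = 0 · 96 = 0
  d = 14: μ(14) · σ(378/14) = 1 · 40 = 40
  d = 18: μ(18) · σ(378/18) = 0 · 32 = 0
  d = 21: μ(21) · σ(378/21) = 1 · 39 = 39
  d = 27: μ(27) · σ(378/27) = 0 · 24 = 0
  d = 42: μ(42) · σ(378/42) = -1 · 13 = -13
  d = 54: μ(54) · σ(378/54) = 0 · 8 = 0
  d = 63: μ(63) · σ(378/63) = 0 · 12 = 0
  d = 126: μ(126) · σ(378/126) = 0 · 4 = 0
  d = 189: μ(189) · σ(378/189) = 0 · 3 = 0
  d = 378: μ(378) · σ(378/378) = 0 · 1 = 0
Summing: (μ * σ)(378) = 960 + -320 + -312 + 104 + -120 + 0 + 40 + 0 + 39 + 0 + -13 + 0 + 0 + 0 + 0 + 0 = 378.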